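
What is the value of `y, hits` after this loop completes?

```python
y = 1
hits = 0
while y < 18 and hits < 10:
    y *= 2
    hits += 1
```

Let's trace through this code step by step.

Initialize: y = 1
Initialize: hits = 0
Entering loop: while y < 18 and hits < 10:
After iteration 1: y = 2, hits = 1
After iteration 2: y = 4, hits = 2
After iteration 3: y = 8, hits = 3
After iteration 4: y = 16, hits = 4
After iteration 5: y = 32, hits = 5
Loop ends.

Final answer: 32, 5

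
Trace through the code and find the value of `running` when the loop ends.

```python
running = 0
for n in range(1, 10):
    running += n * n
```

Let's trace through this code step by step.

Initialize: running = 0
Entering loop: for n in range(1, 10):
After iteration 1: n = 1, running = 1
After iteration 2: n = 2, running = 5
After iteration 3: n = 3, running = 14
After iteration 4: n = 4, running = 30
After iteration 5: n = 5, running = 55
After iteration 6: n = 6, running = 91
After iteration 7: n = 7, running = 140
After iteration 8: n = 8, running = 204
After iteration 9: n = 9, running = 285
Loop ends.

Final answer: 285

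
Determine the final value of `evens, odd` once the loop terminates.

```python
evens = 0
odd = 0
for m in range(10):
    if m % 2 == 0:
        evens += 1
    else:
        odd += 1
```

Let's trace through this code step by step.

Initialize: evens = 0
Initialize: odd = 0
Entering loop: for m in range(10):
After iteration 1: m = 0, evens = 1, odd = 0
After iteration 2: m = 1, evens = 1, odd = 1
After iteration 3: m = 2, evens = 2, odd = 1
After iteration 4: m = 3, evens = 2, odd = 2
After iteration 5: m = 4, evens = 3, odd = 2
After iteration 6: m = 5, evens = 3, odd = 3
After iteration 7: m = 6, evens = 4, odd = 3
After iteration 8: m = 7, evens = 4, odd = 4
After iteration 9: m = 8, evens = 5, odd = 4
After iteration 10: m = 9, evens = 5, odd = 5
Loop ends.

Final answer: 5, 5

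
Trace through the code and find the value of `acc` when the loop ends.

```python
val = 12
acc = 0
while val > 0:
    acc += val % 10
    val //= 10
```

Let's trace through this code step by step.

Initialize: val = 12
Initialize: acc = 0
Entering loop: while val > 0:
After iteration 1: val = 1, acc = 2
After iteration 2: val = 0, acc = 3
Loop ends.

Final answer: 3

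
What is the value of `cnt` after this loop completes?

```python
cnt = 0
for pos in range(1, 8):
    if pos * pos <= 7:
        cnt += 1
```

Let's trace through this code step by step.

Initialize: cnt = 0
Entering loop: for pos in range(1, 8):
After iteration 1: pos = 1, cnt = 1
After iteration 2: pos = 2, cnt = 2
After iteration 3: pos = 3, cnt = 2
After iteration 4: pos = 4, cnt = 2
After iteration 5: pos = 5, cnt = 2
After iteration 6: pos = 6, cnt = 2
After iteration 7: pos = 7, cnt = 2
Loop ends.

Final answer: 2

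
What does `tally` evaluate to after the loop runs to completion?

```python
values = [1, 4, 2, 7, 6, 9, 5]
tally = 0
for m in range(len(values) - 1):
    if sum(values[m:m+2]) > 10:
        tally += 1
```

Let's trace through this code step by step.

Initialize: values = [1, 4, 2, 7, 6, 9, 5]
Initialize: tally = 0
Entering loop: for m in range(len(values) - 1):
After iteration 1: m = 0, tally = 0
After iteration 2: m = 1, tally = 0
After iteration 3: m = 2, tally = 0
After iteration 4: m = 3, tally = 1
After iteration 5: m = 4, tally = 2
After iteration 6: m = 5, tally = 3
Loop ends.

Final answer: 3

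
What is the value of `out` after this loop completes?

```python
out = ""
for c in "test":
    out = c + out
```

Let's trace through this code step by step.

Initialize: out = ''
Entering loop: for c in "test":
After iteration 1: c = 't', out = 't'
After iteration 2: c = 'e', out = 'et'
After iteration 3: c = 's', out = 'set'
After iteration 4: c = 't', out = 'tset'
Loop ends.

Final answer: 'tset'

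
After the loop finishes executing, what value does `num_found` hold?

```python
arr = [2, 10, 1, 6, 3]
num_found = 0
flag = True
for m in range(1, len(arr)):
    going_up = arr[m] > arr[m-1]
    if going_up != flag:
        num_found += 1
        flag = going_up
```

Let's trace through this code step by step.

Initialize: arr = [2, 10, 1, 6, 3]
Initialize: num_found = 0
Initialize: flag = True
Entering loop: for m in range(1, len(arr)):
After iteration 1: m = 1, num_found = 0, flag = True, going_up = True
After iteration 2: m = 2, num_found = 1, flag = False, going_up = False
After iteration 3: m = 3, num_found = 2, flag = True, going_up = True
After iteration 4: m = 4, num_found = 3, flag = False, going_up = False
Loop ends.

Final answer: 3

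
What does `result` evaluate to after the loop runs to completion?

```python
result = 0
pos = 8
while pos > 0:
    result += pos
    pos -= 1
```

Let's trace through this code step by step.

Initialize: result = 0
Initialize: pos = 8
Entering loop: while pos > 0:
After iteration 1: result = 8, pos = 7
After iteration 2: result = 15, pos = 6
After iteration 3: result = 21, pos = 5
After iteration 4: result = 26, pos = 4
After iteration 5: result = 30, pos = 3
After iteration 6: result = 33, pos = 2
After iteration 7: result = 35, pos = 1
After iteration 8: result = 36, pos = 0
Loop ends.

Final answer: 36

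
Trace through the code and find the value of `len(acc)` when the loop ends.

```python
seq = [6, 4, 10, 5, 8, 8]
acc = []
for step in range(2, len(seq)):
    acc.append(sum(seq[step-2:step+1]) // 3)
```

Let's trace through this code step by step.

Initialize: seq = [6, 4, 10, 5, 8, 8]
Initialize: acc = []
Entering loop: for step in range(2, len(seq)):
After iteration 1: step = 2, acc = [6]
After iteration 2: step = 3, acc = [6, 6]
After iteration 3: step = 4, acc = [6, 6, 7]
After iteration 4: step = 5, acc = [6, 6, 7, 7]
Loop ends.
len(acc) = 4

Final answer: 4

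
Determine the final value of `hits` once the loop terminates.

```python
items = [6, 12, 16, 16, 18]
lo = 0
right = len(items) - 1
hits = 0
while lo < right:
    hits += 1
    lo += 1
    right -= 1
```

Let's trace through this code step by step.

Initialize: items = [6, 12, 16, 16, 18]
Initialize: lo = 0
Initialize: right = 4
Initialize: hits = 0
Entering loop: while lo < right:
After iteration 1: lo = 1, right = 3, hits = 1
After iteration 2: lo = 2, right = 2, hits = 2
Loop ends.

Final answer: 2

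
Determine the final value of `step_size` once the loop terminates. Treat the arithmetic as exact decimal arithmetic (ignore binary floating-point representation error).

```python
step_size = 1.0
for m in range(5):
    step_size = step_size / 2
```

Let's trace through this code step by step.

Initialize: step_size = 1.0
Entering loop: for m in range(5):
After iteration 1: m = 0, step_size = 0.5
After iteration 2: m = 1, step_size = 0.25
After iteration 3: m = 2, step_size = 0.125
After iteration 4: m = 3, step_size = 0.0625
After iteration 5: m = 4, step_size = 0.03125
Loop ends.

Final answer: 0.03125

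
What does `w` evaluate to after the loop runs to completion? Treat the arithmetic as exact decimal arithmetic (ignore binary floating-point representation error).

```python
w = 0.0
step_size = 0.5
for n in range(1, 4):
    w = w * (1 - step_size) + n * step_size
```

Let's trace through this code step by step.

Initialize: w = 0.0
Initialize: step_size = 0.5
Entering loop: for n in range(1, 4):
After iteration 1: n = 1, w = 0.5
After iteration 2: n = 2, w = 1.25
After iteration 3: n = 3, w = 2.125
Loop ends.

Final answer: 2.125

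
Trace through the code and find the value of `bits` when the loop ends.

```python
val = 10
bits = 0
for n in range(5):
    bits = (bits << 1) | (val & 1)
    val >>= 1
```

Let's trace through this code step by step.

Initialize: val = 10
Initialize: bits = 0
Entering loop: for n in range(5):
After iteration 1: n = 0, val = 5, bits = 0
After iteration 2: n = 1, val = 2, bits = 1
After iteration 3: n = 2, val = 1, bits = 2
After iteration 4: n = 3, val = 0, bits = 5
After iteration 5: n = 4, val = 0, bits = 10
Loop ends.

Final answer: 10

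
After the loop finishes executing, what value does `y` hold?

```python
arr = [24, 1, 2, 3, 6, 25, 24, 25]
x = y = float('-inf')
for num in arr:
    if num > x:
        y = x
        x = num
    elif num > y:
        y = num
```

Let's trace through this code step by step.

Initialize: arr = [24, 1, 2, 3, 6, 25, 24, 25]
Initialize: x = -inf
Initialize: y = -inf
Entering loop: for num in arr:
After iteration 1: num = 24, x = 24, y = -inf
After iteration 2: num = 1, x = 24, y = 1
After iteration 3: num = 2, x = 24, y = 2
After iteration 4: num = 3, x = 24, y = 3
After iteration 5: num = 6, x = 24, y = 6
After iteration 6: num = 25, x = 25, y = 24
After iteration 7: num = 24, x = 25, y = 24
After iteration 8: num = 25, x = 25, y = 25
Loop ends.

Final answer: 25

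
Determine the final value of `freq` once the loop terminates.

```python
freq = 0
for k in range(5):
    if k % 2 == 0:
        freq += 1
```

Let's trace through this code step by step.

Initialize: freq = 0
Entering loop: for k in range(5):
After iteration 1: k = 0, freq = 1
After iteration 2: k = 1, freq = 1
After iteration 3: k = 2, freq = 2
After iteration 4: k = 3, freq = 2
After iteration 5: k = 4, freq = 3
Loop ends.

Final answer: 3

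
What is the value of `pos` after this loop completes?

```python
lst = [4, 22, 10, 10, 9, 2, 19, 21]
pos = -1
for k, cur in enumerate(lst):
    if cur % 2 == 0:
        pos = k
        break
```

Let's trace through this code step by step.

Initialize: lst = [4, 22, 10, 10, 9, 2, 19, 21]
Initialize: pos = -1
Entering loop: for k, cur in enumerate(lst):
After iteration 1: k = 0, cur = 4, pos = 0
Loop ends.

Final answer: 0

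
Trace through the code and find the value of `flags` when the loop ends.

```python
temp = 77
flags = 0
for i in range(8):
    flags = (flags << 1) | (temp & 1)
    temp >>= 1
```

Let's trace through this code step by step.

Initialize: temp = 77
Initialize: flags = 0
Entering loop: for i in range(8):
After iteration 1: i = 0, temp = 38, flags = 1
After iteration 2: i = 1, temp = 19, flags = 2
After iteration 3: i = 2, temp = 9, flags = 5
After iteration 4: i = 3, temp = 4, flags = 11
After iteration 5: i = 4, temp = 2, flags = 22
After iteration 6: i = 5, temp = 1, flags = 44
After iteration 7: i = 6, temp = 0, flags = 89
After iteration 8: i = 7, temp = 0, flags = 178
Loop ends.

Final answer: 178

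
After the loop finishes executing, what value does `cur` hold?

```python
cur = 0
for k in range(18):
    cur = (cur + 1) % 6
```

Let's trace through this code step by step.

Initialize: cur = 0
Entering loop: for k in range(18):
After iteration 1: k = 0, cur = 1
After iteration 2: k = 1, cur = 2
After iteration 3: k = 2, cur = 3
After iteration 4: k = 3, cur = 4
After iteration 5: k = 4, cur = 5
After iteration 6: k = 5, cur = 0
After iteration 7: k = 6, cur = 1
After iteration 8: k = 7, cur = 2
After iteration 9: k = 8, cur = 3
After iteration 10: k = 9, cur = 4
After iteration 11: k = 10, cur = 5
After iteration 12: k = 11, cur = 0
After iteration 13: k = 12, cur = 1
After iteration 14: k = 13, cur = 2
After iteration 15: k = 14, cur = 3
After iteration 16: k = 15, cur = 4
After iteration 17: k = 16, cur = 5
After iteration 18: k = 17, cur = 0
Loop ends.

Final answer: 0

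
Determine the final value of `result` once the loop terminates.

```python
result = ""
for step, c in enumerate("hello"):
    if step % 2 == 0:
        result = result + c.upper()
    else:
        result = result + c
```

Let's trace through this code step by step.

Initialize: result = ''
Entering loop: for step, c in enumerate("hello"):
After iteration 1: step = 0, c = 'h', result = 'H'
After iteration 2: step = 1, c = 'e', result = 'He'
After iteration 3: step = 2, c = 'l', result = 'HeL'
After iteration 4: step = 3, c = 'l', result = 'HeLl'
After iteration 5: step = 4, c = 'o', result = 'HeLlO'
Loop ends.

Final answer: 'HeLlO'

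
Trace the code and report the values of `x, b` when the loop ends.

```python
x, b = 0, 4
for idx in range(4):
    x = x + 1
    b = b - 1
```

Let's trace through this code step by step.

Initialize: x = 0
Initialize: b = 4
Entering loop: for idx in range(4):
After iteration 1: idx = 0, x = 1, b = 3
After iteration 2: idx = 1, x = 2, b = 2
After iteration 3: idx = 2, x = 3, b = 1
After iteration 4: idx = 3, x = 4, b = 0
Loop ends.

Final answer: 4, 0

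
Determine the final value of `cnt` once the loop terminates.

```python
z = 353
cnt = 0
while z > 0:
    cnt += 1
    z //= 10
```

Let's trace through this code step by step.

Initialize: z = 353
Initialize: cnt = 0
Entering loop: while z > 0:
After iteration 1: z = 35, cnt = 1
After iteration 2: z = 3, cnt = 2
After iteration 3: z = 0, cnt = 3
Loop ends.

Final answer: 3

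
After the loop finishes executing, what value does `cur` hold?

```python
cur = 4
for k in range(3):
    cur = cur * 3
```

Let's trace through this code step by step.

Initialize: cur = 4
Entering loop: for k in range(3):
After iteration 1: k = 0, cur = 12
After iteration 2: k = 1, cur = 36
After iteration 3: k = 2, cur = 108
Loop ends.

Final answer: 108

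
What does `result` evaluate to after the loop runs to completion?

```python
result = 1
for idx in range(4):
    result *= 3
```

Let's trace through this code step by step.

Initialize: result = 1
Entering loop: for idx in range(4):
After iteration 1: idx = 0, result = 3
After iteration 2: idx = 1, result = 9
After iteration 3: idx = 2, result = 27
After iteration 4: idx = 3, result = 81
Loop ends.

Final answer: 81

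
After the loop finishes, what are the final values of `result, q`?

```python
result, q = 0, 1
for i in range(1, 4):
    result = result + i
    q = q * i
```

Let's trace through this code step by step.

Initialize: result = 0
Initialize: q = 1
Entering loop: for i in range(1, 4):
After iteration 1: i = 1, result = 1, q = 1
After iteration 2: i = 2, result = 3, q = 2
After iteration 3: i = 3, result = 6, q = 6
Loop ends.

Final answer: 6, 6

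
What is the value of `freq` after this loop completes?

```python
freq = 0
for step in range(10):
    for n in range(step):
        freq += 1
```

Let's trace through this code step by step.

Initialize: freq = 0
Entering loop: for step in range(10):
After iteration 1: step = 0, freq = 0
After iteration 2: step = 1, freq = 1, n = 0
After iteration 3: step = 2, freq = 3, n = 1
After iteration 4: step = 3, freq = 6, n = 2
After iteration 5: step = 4, freq = 10, n = 3
After iteration 6: step = 5, freq = 15, n = 4
After iteration 7: step = 6, freq = 21, n = 5
After iteration 8: step = 7, freq = 28, n = 6
After iteration 9: step = 8, freq = 36, n = 7
After iteration 10: step = 9, freq = 45, n = 8
Loop ends.

Final answer: 45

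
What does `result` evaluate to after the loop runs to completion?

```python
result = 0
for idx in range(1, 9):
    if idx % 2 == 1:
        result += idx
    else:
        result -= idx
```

Let's trace through this code step by step.

Initialize: result = 0
Entering loop: for idx in range(1, 9):
After iteration 1: idx = 1, result = 1
After iteration 2: idx = 2, result = -1
After iteration 3: idx = 3, result = 2
After iteration 4: idx = 4, result = -2
After iteration 5: idx = 5, result = 3
After iteration 6: idx = 6, result = -3
After iteration 7: idx = 7, result = 4
After iteration 8: idx = 8, result = -4
Loop ends.

Final answer: -4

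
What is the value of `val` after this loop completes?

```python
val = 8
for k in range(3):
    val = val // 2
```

Let's trace through this code step by step.

Initialize: val = 8
Entering loop: for k in range(3):
After iteration 1: k = 0, val = 4
After iteration 2: k = 1, val = 2
After iteration 3: k = 2, val = 1
Loop ends.

Final answer: 1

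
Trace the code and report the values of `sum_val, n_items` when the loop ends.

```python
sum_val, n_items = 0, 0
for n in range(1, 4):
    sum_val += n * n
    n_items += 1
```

Let's trace through this code step by step.

Initialize: sum_val = 0
Initialize: n_items = 0
Entering loop: for n in range(1, 4):
After iteration 1: n = 1, sum_val = 1, n_items = 1
After iteration 2: n = 2, sum_val = 5, n_items = 2
After iteration 3: n = 3, sum_val = 14, n_items = 3
Loop ends.

Final answer: 14, 3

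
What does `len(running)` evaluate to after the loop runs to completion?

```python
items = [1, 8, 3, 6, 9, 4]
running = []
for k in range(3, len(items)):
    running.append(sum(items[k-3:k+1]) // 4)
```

Let's trace through this code step by step.

Initialize: items = [1, 8, 3, 6, 9, 4]
Initialize: running = []
Entering loop: for k in range(3, len(items)):
After iteration 1: k = 3, running = [4]
After iteration 2: k = 4, running = [4, 6]
After iteration 3: k = 5, running = [4, 6, 5]
Loop ends.
len(running) = 3

Final answer: 3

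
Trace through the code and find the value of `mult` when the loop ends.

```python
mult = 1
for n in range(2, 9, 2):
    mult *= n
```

Let's trace through this code step by step.

Initialize: mult = 1
Entering loop: for n in range(2, 9, 2):
After iteration 1: n = 2, mult = 2
After iteration 2: n = 4, mult = 8
After iteration 3: n = 6, mult = 48
After iteration 4: n = 8, mult = 384
Loop ends.

Final answer: 384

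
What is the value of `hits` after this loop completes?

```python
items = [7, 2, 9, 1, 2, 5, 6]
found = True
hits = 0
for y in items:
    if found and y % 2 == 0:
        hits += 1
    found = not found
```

Let's trace through this code step by step.

Initialize: items = [7, 2, 9, 1, 2, 5, 6]
Initialize: found = True
Initialize: hits = 0
Entering loop: for y in items:
After iteration 1: y = 7, found = False, hits = 0
After iteration 2: y = 2, found = True, hits = 0
After iteration 3: y = 9, found = False, hits = 0
After iteration 4: y = 1, found = True, hits = 0
After iteration 5: y = 2, found = False, hits = 1
After iteration 6: y = 5, found = True, hits = 1
After iteration 7: y = 6, found = False, hits = 2
Loop ends.

Final answer: 2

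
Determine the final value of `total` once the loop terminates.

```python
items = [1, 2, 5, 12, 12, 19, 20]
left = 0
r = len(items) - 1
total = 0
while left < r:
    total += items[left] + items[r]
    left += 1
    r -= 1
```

Let's trace through this code step by step.

Initialize: items = [1, 2, 5, 12, 12, 19, 20]
Initialize: left = 0
Initialize: r = 6
Initialize: total = 0
Entering loop: while left < r:
After iteration 1: left = 1, r = 5, total = 21
After iteration 2: left = 2, r = 4, total = 42
After iteration 3: left = 3, r = 3, total = 59
Loop ends.

Final answer: 59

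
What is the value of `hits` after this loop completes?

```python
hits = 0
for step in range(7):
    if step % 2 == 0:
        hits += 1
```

Let's trace through this code step by step.

Initialize: hits = 0
Entering loop: for step in range(7):
After iteration 1: step = 0, hits = 1
After iteration 2: step = 1, hits = 1
After iteration 3: step = 2, hits = 2
After iteration 4: step = 3, hits = 2
After iteration 5: step = 4, hits = 3
After iteration 6: step = 5, hits = 3
After iteration 7: step = 6, hits = 4
Loop ends.

Final answer: 4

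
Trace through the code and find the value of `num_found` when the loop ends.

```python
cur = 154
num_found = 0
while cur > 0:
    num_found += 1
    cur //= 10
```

Let's trace through this code step by step.

Initialize: cur = 154
Initialize: num_found = 0
Entering loop: while cur > 0:
After iteration 1: cur = 15, num_found = 1
After iteration 2: cur = 1, num_found = 2
After iteration 3: cur = 0, num_found = 3
Loop ends.

Final answer: 3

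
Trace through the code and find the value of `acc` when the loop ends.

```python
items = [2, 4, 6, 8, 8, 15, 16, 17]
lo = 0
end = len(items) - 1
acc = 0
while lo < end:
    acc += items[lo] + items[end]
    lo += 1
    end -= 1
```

Let's trace through this code step by step.

Initialize: items = [2, 4, 6, 8, 8, 15, 16, 17]
Initialize: lo = 0
Initialize: end = 7
Initialize: acc = 0
Entering loop: while lo < end:
After iteration 1: lo = 1, end = 6, acc = 19
After iteration 2: lo = 2, end = 5, acc = 39
After iteration 3: lo = 3, end = 4, acc = 60
After iteration 4: lo = 4, end = 3, acc = 76
Loop ends.

Final answer: 76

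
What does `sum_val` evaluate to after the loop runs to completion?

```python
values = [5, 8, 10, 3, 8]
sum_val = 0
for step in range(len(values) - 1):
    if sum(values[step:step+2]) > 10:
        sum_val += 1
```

Let's trace through this code step by step.

Initialize: values = [5, 8, 10, 3, 8]
Initialize: sum_val = 0
Entering loop: for step in range(len(values) - 1):
After iteration 1: step = 0, sum_val = 1
After iteration 2: step = 1, sum_val = 2
After iteration 3: step = 2, sum_val = 3
After iteration 4: step = 3, sum_val = 4
Loop ends.

Final answer: 4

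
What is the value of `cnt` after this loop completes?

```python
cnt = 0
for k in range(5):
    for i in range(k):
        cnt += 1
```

Let's trace through this code step by step.

Initialize: cnt = 0
Entering loop: for k in range(5):
After iteration 1: k = 0, cnt = 0
After iteration 2: k = 1, cnt = 1, i = 0
After iteration 3: k = 2, cnt = 3, i = 1
After iteration 4: k = 3, cnt = 6, i = 2
After iteration 5: k = 4, cnt = 10, i = 3
Loop ends.

Final answer: 10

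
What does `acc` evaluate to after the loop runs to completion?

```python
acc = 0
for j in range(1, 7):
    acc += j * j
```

Let's trace through this code step by step.

Initialize: acc = 0
Entering loop: for j in range(1, 7):
After iteration 1: j = 1, acc = 1
After iteration 2: j = 2, acc = 5
After iteration 3: j = 3, acc = 14
After iteration 4: j = 4, acc = 30
After iteration 5: j = 5, acc = 55
After iteration 6: j = 6, acc = 91
Loop ends.

Final answer: 91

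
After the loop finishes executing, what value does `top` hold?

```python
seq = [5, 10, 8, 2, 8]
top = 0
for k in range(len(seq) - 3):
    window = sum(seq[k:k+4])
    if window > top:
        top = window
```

Let's trace through this code step by step.

Initialize: seq = [5, 10, 8, 2, 8]
Initialize: top = 0
Entering loop: for k in range(len(seq) - 3):
After iteration 1: k = 0, top = 25, window = 25
After iteration 2: k = 1, top = 28, window = 28
Loop ends.

Final answer: 28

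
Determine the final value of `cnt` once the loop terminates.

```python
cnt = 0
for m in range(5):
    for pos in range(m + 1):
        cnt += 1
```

Let's trace through this code step by step.

Initialize: cnt = 0
Entering loop: for m in range(5):
After iteration 1: m = 0, cnt = 1, pos = 0
After iteration 2: m = 1, cnt = 3, pos = 1
After iteration 3: m = 2, cnt = 6, pos = 2
After iteration 4: m = 3, cnt = 10, pos = 3
After iteration 5: m = 4, cnt = 15, pos = 4
Loop ends.

Final answer: 15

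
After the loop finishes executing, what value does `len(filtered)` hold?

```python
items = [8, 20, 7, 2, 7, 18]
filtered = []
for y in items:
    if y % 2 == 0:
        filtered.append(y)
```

Let's trace through this code step by step.

Initialize: items = [8, 20, 7, 2, 7, 18]
Initialize: filtered = []
Entering loop: for y in items:
After iteration 1: y = 8, filtered = [8]
After iteration 2: y = 20, filtered = [8, 20]
After iteration 3: y = 7, filtered = [8, 20]
After iteration 4: y = 2, filtered = [8, 20, 2]
After iteration 5: y = 7, filtered = [8, 20, 2]
After iteration 6: y = 18, filtered = [8, 20, 2, 18]
Loop ends.
len(filtered) = 4

Final answer: 4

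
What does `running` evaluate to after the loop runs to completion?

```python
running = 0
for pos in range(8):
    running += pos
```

Let's trace through this code step by step.

Initialize: running = 0
Entering loop: for pos in range(8):
After iteration 1: pos = 0, running = 0
After iteration 2: pos = 1, running = 1
After iteration 3: pos = 2, running = 3
After iteration 4: pos = 3, running = 6
After iteration 5: pos = 4, running = 10
After iteration 6: pos = 5, running = 15
After iteration 7: pos = 6, running = 21
After iteration 8: pos = 7, running = 28
Loop ends.

Final answer: 28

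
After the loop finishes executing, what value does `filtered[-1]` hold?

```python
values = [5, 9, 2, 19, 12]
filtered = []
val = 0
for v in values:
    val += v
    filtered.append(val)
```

Let's trace through this code step by step.

Initialize: values = [5, 9, 2, 19, 12]
Initialize: filtered = []
Initialize: val = 0
Entering loop: for v in values:
After iteration 1: v = 5, filtered = [5], val = 5
After iteration 2: v = 9, filtered = [5, 14], val = 14
After iteration 3: v = 2, filtered = [5, 14, 16], val = 16
After iteration 4: v = 19, filtered = [5, 14, 16, 35], val = 35
After iteration 5: v = 12, filtered = [5, 14, 16, 35, 47], val = 47
Loop ends.
filtered[-1] = 47

Final answer: 47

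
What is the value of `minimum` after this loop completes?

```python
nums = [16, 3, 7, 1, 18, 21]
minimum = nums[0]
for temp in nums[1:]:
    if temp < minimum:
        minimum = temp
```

Let's trace through this code step by step.

Initialize: nums = [16, 3, 7, 1, 18, 21]
Initialize: minimum = 16
Entering loop: for temp in nums[1:]:
After iteration 1: temp = 3, minimum = 3
After iteration 2: temp = 7, minimum = 3
After iteration 3: temp = 1, minimum = 1
After iteration 4: temp = 18, minimum = 1
After iteration 5: temp = 21, minimum = 1
Loop ends.

Final answer: 1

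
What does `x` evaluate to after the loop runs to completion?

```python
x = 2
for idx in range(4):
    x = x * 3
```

Let's trace through this code step by step.

Initialize: x = 2
Entering loop: for idx in range(4):
After iteration 1: idx = 0, x = 6
After iteration 2: idx = 1, x = 18
After iteration 3: idx = 2, x = 54
After iteration 4: idx = 3, x = 162
Loop ends.

Final answer: 162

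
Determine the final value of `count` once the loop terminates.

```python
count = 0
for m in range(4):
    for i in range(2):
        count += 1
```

Let's trace through this code step by step.

Initialize: count = 0
Entering loop: for m in range(4):
After iteration 1: m = 0, count = 2
After iteration 2: m = 1, count = 4
After iteration 3: m = 2, count = 6
After iteration 4: m = 3, count = 8
Loop ends.

Final answer: 8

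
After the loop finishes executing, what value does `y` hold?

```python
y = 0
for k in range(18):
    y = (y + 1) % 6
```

Let's trace through this code step by step.

Initialize: y = 0
Entering loop: for k in range(18):
After iteration 1: k = 0, y = 1
After iteration 2: k = 1, y = 2
After iteration 3: k = 2, y = 3
After iteration 4: k = 3, y = 4
After iteration 5: k = 4, y = 5
After iteration 6: k = 5, y = 0
After iteration 7: k = 6, y = 1
After iteration 8: k = 7, y = 2
After iteration 9: k = 8, y = 3
After iteration 10: k = 9, y = 4
After iteration 11: k = 10, y = 5
After iteration 12: k = 11, y = 0
After iteration 13: k = 12, y = 1
After iteration 14: k = 13, y = 2
After iteration 15: k = 14, y = 3
After iteration 16: k = 15, y = 4
After iteration 17: k = 16, y = 5
After iteration 18: k = 17, y = 0
Loop ends.

Final answer: 0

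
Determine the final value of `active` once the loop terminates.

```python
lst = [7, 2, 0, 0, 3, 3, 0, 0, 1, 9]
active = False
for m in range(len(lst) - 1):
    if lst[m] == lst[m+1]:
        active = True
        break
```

Let's trace through this code step by step.

Initialize: lst = [7, 2, 0, 0, 3, 3, 0, 0, 1, 9]
Initialize: active = False
Entering loop: for m in range(len(lst) - 1):
After iteration 1: m = 0, active = False
After iteration 2: m = 1, active = False
After iteration 3: m = 2, active = True
Loop ends.

Final answer: True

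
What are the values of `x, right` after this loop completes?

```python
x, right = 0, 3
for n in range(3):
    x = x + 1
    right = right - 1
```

Let's trace through this code step by step.

Initialize: x = 0
Initialize: right = 3
Entering loop: for n in range(3):
After iteration 1: n = 0, x = 1, right = 2
After iteration 2: n = 1, x = 2, right = 1
After iteration 3: n = 2, x = 3, right = 0
Loop ends.

Final answer: 3, 0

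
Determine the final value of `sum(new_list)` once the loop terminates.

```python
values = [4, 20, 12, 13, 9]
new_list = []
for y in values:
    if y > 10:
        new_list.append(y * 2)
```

Let's trace through this code step by step.

Initialize: values = [4, 20, 12, 13, 9]
Initialize: new_list = []
Entering loop: for y in values:
After iteration 1: y = 4, new_list = []
After iteration 2: y = 20, new_list = [40]
After iteration 3: y = 12, new_list = [40, 24]
After iteration 4: y = 13, new_list = [40, 24, 26]
After iteration 5: y = 9, new_list = [40, 24, 26]
Loop ends.
sum(new_list) = 90

Final answer: 90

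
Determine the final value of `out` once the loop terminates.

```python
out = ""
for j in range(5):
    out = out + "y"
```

Let's trace through this code step by step.

Initialize: out = ''
Entering loop: for j in range(5):
After iteration 1: j = 0, out = 'y'
After iteration 2: j = 1, out = 'yy'
After iteration 3: j = 2, out = 'yyy'
After iteration 4: j = 3, out = 'yyyy'
After iteration 5: j = 4, out = 'yyyyy'
Loop ends.

Final answer: 'yyyyy'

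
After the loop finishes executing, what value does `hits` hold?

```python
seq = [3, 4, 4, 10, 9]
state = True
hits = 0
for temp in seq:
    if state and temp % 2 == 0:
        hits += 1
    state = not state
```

Let's trace through this code step by step.

Initialize: seq = [3, 4, 4, 10, 9]
Initialize: state = True
Initialize: hits = 0
Entering loop: for temp in seq:
After iteration 1: temp = 3, state = False, hits = 0
After iteration 2: temp = 4, state = True, hits = 0
After iteration 3: temp = 4, state = False, hits = 1
After iteration 4: temp = 10, state = True, hits = 1
After iteration 5: temp = 9, state = False, hits = 1
Loop ends.

Final answer: 1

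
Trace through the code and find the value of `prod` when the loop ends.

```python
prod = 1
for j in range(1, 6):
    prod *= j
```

Let's trace through this code step by step.

Initialize: prod = 1
Entering loop: for j in range(1, 6):
After iteration 1: j = 1, prod = 1
After iteration 2: j = 2, prod = 2
After iteration 3: j = 3, prod = 6
After iteration 4: j = 4, prod = 24
After iteration 5: j = 5, prod = 120
Loop ends.

Final answer: 120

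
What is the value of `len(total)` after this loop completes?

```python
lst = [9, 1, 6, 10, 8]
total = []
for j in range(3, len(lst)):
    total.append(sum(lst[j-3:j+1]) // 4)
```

Let's trace through this code step by step.

Initialize: lst = [9, 1, 6, 10, 8]
Initialize: total = []
Entering loop: for j in range(3, len(lst)):
After iteration 1: j = 3, total = [6]
After iteration 2: j = 4, total = [6, 6]
Loop ends.
len(total) = 2

Final answer: 2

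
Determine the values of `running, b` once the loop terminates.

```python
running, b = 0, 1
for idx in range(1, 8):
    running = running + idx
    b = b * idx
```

Let's trace through this code step by step.

Initialize: running = 0
Initialize: b = 1
Entering loop: for idx in range(1, 8):
After iteration 1: idx = 1, running = 1, b = 1
After iteration 2: idx = 2, running = 3, b = 2
After iteration 3: idx = 3, running = 6, b = 6
After iteration 4: idx = 4, running = 10, b = 24
After iteration 5: idx = 5, running = 15, b = 120
After iteration 6: idx = 6, running = 21, b = 720
After iteration 7: idx = 7, running = 28, b = 5040
Loop ends.

Final answer: 28, 5040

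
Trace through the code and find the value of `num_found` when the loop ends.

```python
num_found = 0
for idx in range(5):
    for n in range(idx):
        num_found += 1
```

Let's trace through this code step by step.

Initialize: num_found = 0
Entering loop: for idx in range(5):
After iteration 1: idx = 0, num_found = 0
After iteration 2: idx = 1, num_found = 1, n = 0
After iteration 3: idx = 2, num_found = 3, n = 1
After iteration 4: idx = 3, num_found = 6, n = 2
After iteration 5: idx = 4, num_found = 10, n = 3
Loop ends.

Final answer: 10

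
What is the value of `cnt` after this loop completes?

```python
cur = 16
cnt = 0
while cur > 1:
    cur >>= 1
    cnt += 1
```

Let's trace through this code step by step.

Initialize: cur = 16
Initialize: cnt = 0
Entering loop: while cur > 1:
After iteration 1: cur = 8, cnt = 1
After iteration 2: cur = 4, cnt = 2
After iteration 3: cur = 2, cnt = 3
After iteration 4: cur = 1, cnt = 4
Loop ends.

Final answer: 4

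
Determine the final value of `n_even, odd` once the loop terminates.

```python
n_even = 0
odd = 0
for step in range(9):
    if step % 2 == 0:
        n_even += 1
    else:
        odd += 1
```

Let's trace through this code step by step.

Initialize: n_even = 0
Initialize: odd = 0
Entering loop: for step in range(9):
After iteration 1: step = 0, n_even = 1, odd = 0
After iteration 2: step = 1, n_even = 1, odd = 1
After iteration 3: step = 2, n_even = 2, odd = 1
After iteration 4: step = 3, n_even = 2, odd = 2
After iteration 5: step = 4, n_even = 3, odd = 2
After iteration 6: step = 5, n_even = 3, odd = 3
After iteration 7: step = 6, n_even = 4, odd = 3
After iteration 8: step = 7, n_even = 4, odd = 4
After iteration 9: step = 8, n_even = 5, odd = 4
Loop ends.

Final answer: 5, 4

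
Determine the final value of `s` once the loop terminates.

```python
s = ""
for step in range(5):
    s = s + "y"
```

Let's trace through this code step by step.

Initialize: s = ''
Entering loop: for step in range(5):
After iteration 1: step = 0, s = 'y'
After iteration 2: step = 1, s = 'yy'
After iteration 3: step = 2, s = 'yyy'
After iteration 4: step = 3, s = 'yyyy'
After iteration 5: step = 4, s = 'yyyyy'
Loop ends.

Final answer: 'yyyyy'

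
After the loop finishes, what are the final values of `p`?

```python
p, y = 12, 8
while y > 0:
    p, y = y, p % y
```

Let's trace through this code step by step.

Initialize: p = 12
Initialize: y = 8
Entering loop: while y > 0:
After iteration 1: p = 8, y = 4
After iteration 2: p = 4, y = 0
Loop ends.

Final answer: 4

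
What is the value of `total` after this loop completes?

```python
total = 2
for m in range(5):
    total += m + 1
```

Let's trace through this code step by step.

Initialize: total = 2
Entering loop: for m in range(5):
After iteration 1: m = 0, total = 3
After iteration 2: m = 1, total = 5
After iteration 3: m = 2, total = 8
After iteration 4: m = 3, total = 12
After iteration 5: m = 4, total = 17
Loop ends.

Final answer: 17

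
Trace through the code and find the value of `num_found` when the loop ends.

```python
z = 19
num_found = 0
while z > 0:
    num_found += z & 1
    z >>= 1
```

Let's trace through this code step by step.

Initialize: z = 19
Initialize: num_found = 0
Entering loop: while z > 0:
After iteration 1: z = 9, num_found = 1
After iteration 2: z = 4, num_found = 2
After iteration 3: z = 2, num_found = 2
After iteration 4: z = 1, num_found = 2
After iteration 5: z = 0, num_found = 3
Loop ends.

Final answer: 3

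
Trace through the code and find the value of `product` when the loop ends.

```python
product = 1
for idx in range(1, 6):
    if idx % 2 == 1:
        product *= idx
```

Let's trace through this code step by step.

Initialize: product = 1
Entering loop: for idx in range(1, 6):
After iteration 1: idx = 1, product = 1
After iteration 2: idx = 2, product = 1
After iteration 3: idx = 3, product = 3
After iteration 4: idx = 4, product = 3
After iteration 5: idx = 5, product = 15
Loop ends.

Final answer: 15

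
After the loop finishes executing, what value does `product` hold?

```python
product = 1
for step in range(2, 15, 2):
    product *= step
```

Let's trace through this code step by step.

Initialize: product = 1
Entering loop: for step in range(2, 15, 2):
After iteration 1: step = 2, product = 2
After iteration 2: step = 4, product = 8
After iteration 3: step = 6, product = 48
After iteration 4: step = 8, product = 384
After iteration 5: step = 10, product = 3840
After iteration 6: step = 12, product = 46080
After iteration 7: step = 14, product = 645120
Loop ends.

Final answer: 645120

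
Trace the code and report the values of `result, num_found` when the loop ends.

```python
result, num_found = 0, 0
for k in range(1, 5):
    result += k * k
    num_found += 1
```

Let's trace through this code step by step.

Initialize: result = 0
Initialize: num_found = 0
Entering loop: for k in range(1, 5):
After iteration 1: k = 1, result = 1, num_found = 1
After iteration 2: k = 2, result = 5, num_found = 2
After iteration 3: k = 3, result = 14, num_found = 3
After iteration 4: k = 4, result = 30, num_found = 4
Loop ends.

Final answer: 30, 4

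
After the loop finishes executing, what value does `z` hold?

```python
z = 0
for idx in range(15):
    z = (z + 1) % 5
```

Let's trace through this code step by step.

Initialize: z = 0
Entering loop: for idx in range(15):
After iteration 1: idx = 0, z = 1
After iteration 2: idx = 1, z = 2
After iteration 3: idx = 2, z = 3
After iteration 4: idx = 3, z = 4
After iteration 5: idx = 4, z = 0
After iteration 6: idx = 5, z = 1
After iteration 7: idx = 6, z = 2
After iteration 8: idx = 7, z = 3
After iteration 9: idx = 8, z = 4
After iteration 10: idx = 9, z = 0
After iteration 11: idx = 10, z = 1
After iteration 12: idx = 11, z = 2
After iteration 13: idx = 12, z = 3
After iteration 14: idx = 13, z = 4
After iteration 15: idx = 14, z = 0
Loop ends.

Final answer: 0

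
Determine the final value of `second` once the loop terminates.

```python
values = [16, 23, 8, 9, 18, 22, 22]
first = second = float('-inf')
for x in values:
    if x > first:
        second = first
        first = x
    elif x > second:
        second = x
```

Let's trace through this code step by step.

Initialize: values = [16, 23, 8, 9, 18, 22, 22]
Initialize: first = -inf
Initialize: second = -inf
Entering loop: for x in values:
After iteration 1: x = 16, first = 16, second = -inf
After iteration 2: x = 23, first = 23, second = 16
After iteration 3: x = 8, first = 23, second = 16
After iteration 4: x = 9, first = 23, second = 16
After iteration 5: x = 18, first = 23, second = 18
After iteration 6: x = 22, first = 23, second = 22
After iteration 7: x = 22, first = 23, second = 22
Loop ends.

Final answer: 22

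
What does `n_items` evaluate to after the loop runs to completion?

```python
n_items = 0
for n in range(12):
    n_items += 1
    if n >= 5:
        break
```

Let's trace through this code step by step.

Initialize: n_items = 0
Entering loop: for n in range(12):
After iteration 1: n = 0, n_items = 1
After iteration 2: n = 1, n_items = 2
After iteration 3: n = 2, n_items = 3
After iteration 4: n = 3, n_items = 4
After iteration 5: n = 4, n_items = 5
After iteration 6: n = 5, n_items = 6
Loop ends.

Final answer: 6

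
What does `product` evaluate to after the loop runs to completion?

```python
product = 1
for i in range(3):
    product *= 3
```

Let's trace through this code step by step.

Initialize: product = 1
Entering loop: for i in range(3):
After iteration 1: i = 0, product = 3
After iteration 2: i = 1, product = 9
After iteration 3: i = 2, product = 27
Loop ends.

Final answer: 27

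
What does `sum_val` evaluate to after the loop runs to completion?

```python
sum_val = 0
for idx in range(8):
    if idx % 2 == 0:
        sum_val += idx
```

Let's trace through this code step by step.

Initialize: sum_val = 0
Entering loop: for idx in range(8):
After iteration 1: idx = 0, sum_val = 0
After iteration 2: idx = 1, sum_val = 0
After iteration 3: idx = 2, sum_val = 2
After iteration 4: idx = 3, sum_val = 2
After iteration 5: idx = 4, sum_val = 6
After iteration 6: idx = 5, sum_val = 6
After iteration 7: idx = 6, sum_val = 12
After iteration 8: idx = 7, sum_val = 12
Loop ends.

Final answer: 12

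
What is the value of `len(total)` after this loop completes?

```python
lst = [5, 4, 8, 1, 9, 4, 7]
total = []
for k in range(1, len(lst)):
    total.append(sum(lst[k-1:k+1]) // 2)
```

Let's trace through this code step by step.

Initialize: lst = [5, 4, 8, 1, 9, 4, 7]
Initialize: total = []
Entering loop: for k in range(1, len(lst)):
After iteration 1: k = 1, total = [4]
After iteration 2: k = 2, total = [4, 6]
After iteration 3: k = 3, total = [4, 6, 4]
After iteration 4: k = 4, total = [4, 6, 4, 5]
After iteration 5: k = 5, total = [4, 6, 4, 5, 6]
After iteration 6: k = 6, total = [4, 6, 4, 5, 6, 5]
Loop ends.
len(total) = 6

Final answer: 6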